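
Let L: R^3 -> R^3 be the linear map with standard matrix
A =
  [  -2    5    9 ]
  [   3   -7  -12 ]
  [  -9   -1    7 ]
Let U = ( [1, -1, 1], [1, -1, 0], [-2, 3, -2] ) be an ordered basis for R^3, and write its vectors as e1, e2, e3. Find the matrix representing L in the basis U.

[[-1, -2, -3], [3, 1, 0], [0, 3, -2]]

Let P have columns e1, ..., e3. Then [L]_U = P^(-1) A P.
Here det P = 1, so P^(-1) is integer; computing A P first and then P^(-1)(A P) gives [[-1, -2, -3], [3, 1, 0], [0, 3, -2]].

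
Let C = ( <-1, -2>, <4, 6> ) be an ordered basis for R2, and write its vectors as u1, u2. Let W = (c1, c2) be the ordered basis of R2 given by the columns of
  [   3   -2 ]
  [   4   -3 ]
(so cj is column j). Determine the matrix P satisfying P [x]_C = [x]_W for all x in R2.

[[1, 0], [2, -2]]

Let M have columns uj and N have columns cj. Then for every x, N [x]_W = x = M [x]_C, so P = N^(-1) M.
Since det N = -1, N^(-1) has integer entries; multiplying gives P = [[1, 0], [2, -2]].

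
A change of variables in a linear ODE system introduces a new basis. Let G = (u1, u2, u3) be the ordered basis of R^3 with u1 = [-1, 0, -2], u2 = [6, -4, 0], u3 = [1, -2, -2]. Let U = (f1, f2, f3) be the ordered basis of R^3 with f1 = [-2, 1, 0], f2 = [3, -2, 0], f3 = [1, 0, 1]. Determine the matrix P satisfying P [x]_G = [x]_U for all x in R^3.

Take x = uj: its G-coordinates are the j-th standard unit vector, so P e_j — column j of P — equals [uj]_U.
u1 = -2f1 - f2 - 2f3, giving column 1 = [-2, -1, -2]; repeating for each j gives P = [[-2, 0, 0], [-1, 2, 1], [-2, 0, -2]].

[[-2, 0, 0], [-1, 2, 1], [-2, 0, -2]]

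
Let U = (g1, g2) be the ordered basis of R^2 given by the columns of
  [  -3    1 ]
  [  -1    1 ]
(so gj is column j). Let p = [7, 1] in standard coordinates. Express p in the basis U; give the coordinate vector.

[-3, -2]

Write p = c_1 g1 + c_2 g2 and solve for the c_i.
System: -3c_1 + c_2 = 7, -c_1 + c_2 = 1; solving gives c_1 = -3, c_2 = -2.
Check: -3g1 - 2g2 = [7, 1].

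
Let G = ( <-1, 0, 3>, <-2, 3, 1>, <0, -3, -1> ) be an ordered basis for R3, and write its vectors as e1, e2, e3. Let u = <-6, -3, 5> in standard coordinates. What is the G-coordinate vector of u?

<2, 2, 3>

We seek scalars with c_1 e1 + ... + c_3 e3 = u; equivalently solve M c = u where the columns of M are e1, ..., e3.
Solving this 3x3 system gives c = (2, 2, 3).
Check: 2e1 + 2e2 + 3e3 = <-6, -3, 5>.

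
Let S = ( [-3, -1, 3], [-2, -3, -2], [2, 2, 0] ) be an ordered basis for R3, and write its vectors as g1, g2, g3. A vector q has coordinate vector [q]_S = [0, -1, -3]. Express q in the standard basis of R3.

The coordinates say q = 0·g1 - g2 - 3g3; adding the scaled basis vectors gives [-4, -3, 2].

[-4, -3, 2]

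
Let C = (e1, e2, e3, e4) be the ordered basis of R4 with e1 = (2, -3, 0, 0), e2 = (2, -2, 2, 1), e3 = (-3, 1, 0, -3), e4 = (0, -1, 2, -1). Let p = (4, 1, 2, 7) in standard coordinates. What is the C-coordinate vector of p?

(-2, 4, 0, -3)

[p]_C is the unique c with M c = p, where M has columns e1, ..., e4.
Gaussian elimination on [M | p] yields c = (-2, 4, 0, -3).
Check: -2e1 + 4e2 + 0·e3 - 3e4 = (4, 1, 2, 7).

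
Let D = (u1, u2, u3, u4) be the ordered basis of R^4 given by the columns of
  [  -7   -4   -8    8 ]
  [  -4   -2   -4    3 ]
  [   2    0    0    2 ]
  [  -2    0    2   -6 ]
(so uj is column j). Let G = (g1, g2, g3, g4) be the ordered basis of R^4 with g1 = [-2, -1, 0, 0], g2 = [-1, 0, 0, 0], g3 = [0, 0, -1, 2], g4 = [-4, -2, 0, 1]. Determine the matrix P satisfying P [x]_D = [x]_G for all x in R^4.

[[0, 2, 0, 1], [-1, 0, 0, -2], [-2, 0, 0, -2], [2, 0, 2, -2]]

Take x = uj: its D-coordinates are the j-th standard unit vector, so P e_j — column j of P — equals [uj]_G.
u1 = 0·g1 - g2 - 2g3 + 2g4, giving column 1 = [0, -1, -2, 2]; repeating for each j gives P = [[0, 2, 0, 1], [-1, 0, 0, -2], [-2, 0, 0, -2], [2, 0, 2, -2]].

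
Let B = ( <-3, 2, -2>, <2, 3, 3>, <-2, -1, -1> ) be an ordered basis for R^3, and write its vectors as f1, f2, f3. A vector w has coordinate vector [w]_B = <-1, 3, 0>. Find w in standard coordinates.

<9, 7, 11>

The coordinates say w = -f1 + 3f2 + 0·f3; adding the scaled basis vectors gives <9, 7, 11>.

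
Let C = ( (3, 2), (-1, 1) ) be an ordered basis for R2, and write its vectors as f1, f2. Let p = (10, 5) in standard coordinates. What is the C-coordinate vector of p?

We seek scalars with c_1 f1 + c_2 f2 = p; equivalently solve M c = p where the columns of M are f1, f2.
System: 3c_1 - c_2 = 10, 2c_1 + c_2 = 5; solving gives c_1 = 3, c_2 = -1.
Check: 3f1 - f2 = (10, 5).

(3, -1)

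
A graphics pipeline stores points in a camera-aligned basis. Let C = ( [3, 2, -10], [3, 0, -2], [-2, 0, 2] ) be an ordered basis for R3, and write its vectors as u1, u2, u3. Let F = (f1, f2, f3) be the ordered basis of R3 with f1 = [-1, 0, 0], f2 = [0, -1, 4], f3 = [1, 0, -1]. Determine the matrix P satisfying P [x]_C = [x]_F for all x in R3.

[[-1, -1, 0], [-2, 0, 0], [2, 2, -2]]

Take x = uj: its C-coordinates are the j-th standard unit vector, so P e_j — column j of P — equals [uj]_F.
u1 = -f1 - 2f2 + 2f3, giving column 1 = [-1, -2, 2]; repeating for each j gives P = [[-1, -1, 0], [-2, 0, 0], [2, 2, -2]].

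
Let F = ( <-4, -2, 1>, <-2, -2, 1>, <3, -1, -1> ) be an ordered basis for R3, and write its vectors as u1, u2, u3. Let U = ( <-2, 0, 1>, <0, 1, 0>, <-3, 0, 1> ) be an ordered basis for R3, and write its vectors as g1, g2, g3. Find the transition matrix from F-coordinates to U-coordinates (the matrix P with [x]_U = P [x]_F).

[[-1, 1, 0], [-2, -2, -1], [2, 0, -1]]

Take x = uj: its F-coordinates are the j-th standard unit vector, so P e_j — column j of P — equals [uj]_U.
u1 = -g1 - 2g2 + 2g3, giving column 1 = <-1, -2, 2>; repeating for each j gives P = [[-1, 1, 0], [-2, -2, -1], [2, 0, -1]].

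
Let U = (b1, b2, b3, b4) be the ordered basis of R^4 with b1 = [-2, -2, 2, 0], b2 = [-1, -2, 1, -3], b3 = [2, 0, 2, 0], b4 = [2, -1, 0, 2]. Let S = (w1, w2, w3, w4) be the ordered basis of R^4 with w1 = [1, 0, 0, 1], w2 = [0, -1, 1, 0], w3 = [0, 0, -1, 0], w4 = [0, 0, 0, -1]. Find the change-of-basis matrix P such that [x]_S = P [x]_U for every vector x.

Column j of P is [bj]_S, since P maps U-coordinates to S-coordinates.
Expressing b1 in S: b1 = -2w1 + 2w2 + 0·w3 - 2w4, so column 1 of P is [-2, 2, 0, -2].
Doing the same for each bj gives P = [[-2, -1, 2, 2], [2, 2, 0, 1], [0, 1, -2, 1], [-2, 2, 2, 0]].

[[-2, -1, 2, 2], [2, 2, 0, 1], [0, 1, -2, 1], [-2, 2, 2, 0]]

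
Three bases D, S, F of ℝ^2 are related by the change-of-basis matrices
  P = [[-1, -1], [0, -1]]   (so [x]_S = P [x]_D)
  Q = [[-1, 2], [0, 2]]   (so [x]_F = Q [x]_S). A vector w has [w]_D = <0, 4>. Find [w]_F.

Apply P to get S-coordinates <-4, -4>, then Q to get F-coordinates.
The result is [w]_F = <-4, -8>.

<-4, -8>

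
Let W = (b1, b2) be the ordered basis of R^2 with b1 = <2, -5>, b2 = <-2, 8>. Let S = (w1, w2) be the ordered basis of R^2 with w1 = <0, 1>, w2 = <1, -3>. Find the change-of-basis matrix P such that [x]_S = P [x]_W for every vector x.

Take x = bj: its W-coordinates are the j-th standard unit vector, so P e_j — column j of P — equals [bj]_S.
b1 = w1 + 2w2, giving column 1 = <1, 2>; repeating for each j gives P = [[1, 2], [2, -2]].

[[1, 2], [2, -2]]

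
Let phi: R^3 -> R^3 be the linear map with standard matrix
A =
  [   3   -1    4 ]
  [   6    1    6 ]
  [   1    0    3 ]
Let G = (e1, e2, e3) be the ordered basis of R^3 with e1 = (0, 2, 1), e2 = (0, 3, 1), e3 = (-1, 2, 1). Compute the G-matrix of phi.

Let P have columns e1, ..., e3. Then [phi]_G = P^(-1) A P.
Here det P = 1, so P^(-1) is integer; computing A P first and then P^(-1)(A P) gives [[3, 1, 3], [2, 3, -2], [-2, -1, 1]].

[[3, 1, 3], [2, 3, -2], [-2, -1, 1]]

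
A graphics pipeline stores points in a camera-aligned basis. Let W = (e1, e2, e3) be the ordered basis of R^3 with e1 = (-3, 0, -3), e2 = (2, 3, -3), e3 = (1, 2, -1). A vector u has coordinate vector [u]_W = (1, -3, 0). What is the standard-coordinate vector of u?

(-9, -9, 6)

u = M [u]_W, where M has columns e1, ..., e3.
Carrying out the matrix-vector product, u = (-9, -9, 6).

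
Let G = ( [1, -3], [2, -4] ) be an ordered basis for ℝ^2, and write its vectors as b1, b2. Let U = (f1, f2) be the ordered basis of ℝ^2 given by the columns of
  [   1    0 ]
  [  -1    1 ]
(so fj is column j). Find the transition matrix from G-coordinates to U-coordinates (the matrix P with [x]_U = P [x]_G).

Column j of P is [bj]_U, since P maps G-coordinates to U-coordinates.
Expressing b1 in U: b1 = f1 - 2f2, so column 1 of P is [1, -2].
Doing the same for each bj gives P = [[1, 2], [-2, -2]].

[[1, 2], [-2, -2]]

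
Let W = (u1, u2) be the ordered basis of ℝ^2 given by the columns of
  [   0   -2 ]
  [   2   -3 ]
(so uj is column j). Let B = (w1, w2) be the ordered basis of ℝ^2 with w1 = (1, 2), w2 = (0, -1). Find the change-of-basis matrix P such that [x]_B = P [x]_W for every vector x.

[[0, -2], [-2, -1]]

Column j of P is [uj]_B, since P maps W-coordinates to B-coordinates.
Expressing u1 in B: u1 = 0·w1 - 2w2, so column 1 of P is (0, -2).
Doing the same for each uj gives P = [[0, -2], [-2, -1]].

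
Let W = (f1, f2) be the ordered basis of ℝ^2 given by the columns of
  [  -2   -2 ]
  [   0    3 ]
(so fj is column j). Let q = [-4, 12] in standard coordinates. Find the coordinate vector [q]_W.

We seek scalars with c_1 f1 + c_2 f2 = q; equivalently solve M c = q where the columns of M are f1, f2.
System: -2c_1 - 2c_2 = -4, 0c_1 + 3c_2 = 12; solving gives c_1 = -2, c_2 = 4.
Check: -2f1 + 4f2 = [-4, 12].

[-2, 4]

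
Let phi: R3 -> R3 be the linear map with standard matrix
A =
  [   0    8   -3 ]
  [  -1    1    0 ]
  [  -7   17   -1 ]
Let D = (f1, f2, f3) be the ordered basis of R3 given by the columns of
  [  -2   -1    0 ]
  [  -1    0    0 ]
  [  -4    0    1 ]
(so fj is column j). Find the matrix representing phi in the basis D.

[[-1, -1, 0], [-2, 2, 3], [-3, 3, -1]]

The j-th column of [phi]_D is [phi(fj)]_D.
phi(f1) = A f1 = <4, 1, 1> = -f1 - 2f2 - 3f3, so column 1 is <-1, -2, -3>.
Repeating for f2, f3 and assembling the columns gives [[-1, -1, 0], [-2, 2, 3], [-3, 3, -1]].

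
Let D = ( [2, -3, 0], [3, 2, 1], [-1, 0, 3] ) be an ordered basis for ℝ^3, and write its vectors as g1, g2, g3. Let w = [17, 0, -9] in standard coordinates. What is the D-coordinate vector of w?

We seek scalars with c_1 g1 + ... + c_3 g3 = w; equivalently solve M c = w where the columns of M are g1, ..., g3.
Gaussian elimination on [M | w] yields c = (2, 3, -4).
Check: 2g1 + 3g2 - 4g3 = [17, 0, -9].

[2, 3, -4]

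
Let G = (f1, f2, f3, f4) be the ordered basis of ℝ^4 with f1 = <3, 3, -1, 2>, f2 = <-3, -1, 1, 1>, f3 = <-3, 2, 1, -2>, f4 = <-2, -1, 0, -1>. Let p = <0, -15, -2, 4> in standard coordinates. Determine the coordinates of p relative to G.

Write p = c_1 f1 + ... + c_4 f4 and solve for the c_i.
Gaussian elimination on [M | p] yields c = (-1, 1, -4, 3).
Check: -f1 + f2 - 4f3 + 3f4 = <0, -15, -2, 4>.

<-1, 1, -4, 3>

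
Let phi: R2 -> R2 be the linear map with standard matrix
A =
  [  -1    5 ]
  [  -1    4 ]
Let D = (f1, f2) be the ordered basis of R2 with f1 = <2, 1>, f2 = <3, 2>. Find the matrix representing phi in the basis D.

The j-th column of [phi]_D is [phi(fj)]_D.
phi(f1) = A f1 = <3, 2> = 0·f1 + f2, so column 1 is <0, 1>.
Repeating for f2 and assembling the columns gives [[0, -1], [1, 3]].

[[0, -1], [1, 3]]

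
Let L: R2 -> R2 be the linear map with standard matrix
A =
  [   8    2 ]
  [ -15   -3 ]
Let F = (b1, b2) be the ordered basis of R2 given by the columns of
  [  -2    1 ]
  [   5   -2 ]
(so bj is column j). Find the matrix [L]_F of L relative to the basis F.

[[3, -1], [0, 2]]

Let P have columns b1, b2. Then [L]_F = P^(-1) A P.
Here det P = -1, so P^(-1) is integer; computing A P first and then P^(-1)(A P) gives [[3, -1], [0, 2]].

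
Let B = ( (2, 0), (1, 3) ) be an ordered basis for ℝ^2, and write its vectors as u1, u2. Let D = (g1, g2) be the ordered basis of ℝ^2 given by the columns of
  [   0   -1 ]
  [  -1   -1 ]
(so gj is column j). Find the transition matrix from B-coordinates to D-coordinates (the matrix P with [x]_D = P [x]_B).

Let M have columns uj and N have columns gj. Then for every x, N [x]_D = x = M [x]_B, so P = N^(-1) M.
Since det N = -1, N^(-1) has integer entries; multiplying gives P = [[2, -2], [-2, -1]].

[[2, -2], [-2, -1]]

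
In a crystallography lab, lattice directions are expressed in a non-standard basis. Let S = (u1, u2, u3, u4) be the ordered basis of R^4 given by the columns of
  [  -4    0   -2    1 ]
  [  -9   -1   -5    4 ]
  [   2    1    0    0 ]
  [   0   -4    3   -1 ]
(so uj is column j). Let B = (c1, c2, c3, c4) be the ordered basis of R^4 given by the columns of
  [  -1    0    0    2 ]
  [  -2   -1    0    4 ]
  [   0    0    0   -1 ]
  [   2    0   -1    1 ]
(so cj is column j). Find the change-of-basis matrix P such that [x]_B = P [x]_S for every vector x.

Take x = uj: its S-coordinates are the j-th standard unit vector, so P e_j — column j of P — equals [uj]_B.
u1 = 0·c1 + c2 - 2c3 - 2c4, giving column 1 = <0, 1, -2, -2>; repeating for each j gives P = [[0, -2, 2, -1], [1, 1, 1, -2], [-2, -1, 1, -1], [-2, -1, 0, 0]].

[[0, -2, 2, -1], [1, 1, 1, -2], [-2, -1, 1, -1], [-2, -1, 0, 0]]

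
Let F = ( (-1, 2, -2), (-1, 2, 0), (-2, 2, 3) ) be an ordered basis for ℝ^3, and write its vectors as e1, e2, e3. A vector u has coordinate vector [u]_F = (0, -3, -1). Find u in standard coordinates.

The coordinates say u = 0·e1 - 3e2 - e3; adding the scaled basis vectors gives (5, -8, -3).

(5, -8, -3)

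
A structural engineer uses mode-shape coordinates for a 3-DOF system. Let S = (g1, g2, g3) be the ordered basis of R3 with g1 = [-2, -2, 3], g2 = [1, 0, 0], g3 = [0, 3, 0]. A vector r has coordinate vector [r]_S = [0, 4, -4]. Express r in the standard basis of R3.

[4, -12, 0]

By definition r = 0·g1 + 4g2 - 4g3.
Summing componentwise gives [4, -12, 0].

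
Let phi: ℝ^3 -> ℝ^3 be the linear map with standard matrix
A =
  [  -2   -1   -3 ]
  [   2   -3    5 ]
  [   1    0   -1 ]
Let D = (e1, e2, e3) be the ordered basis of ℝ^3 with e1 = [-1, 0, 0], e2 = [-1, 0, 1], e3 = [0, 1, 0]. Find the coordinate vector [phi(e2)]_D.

Compute phi(e2) = A e2 = [-1, 3, -2] in standard coordinates.
Then write this in D-coordinates: solve for y in y_1 e1 + ... + y_3 e3 = [-1, 3, -2].
This gives y = [3, -2, 3], which is column 2 of [phi]_D.

[3, -2, 3]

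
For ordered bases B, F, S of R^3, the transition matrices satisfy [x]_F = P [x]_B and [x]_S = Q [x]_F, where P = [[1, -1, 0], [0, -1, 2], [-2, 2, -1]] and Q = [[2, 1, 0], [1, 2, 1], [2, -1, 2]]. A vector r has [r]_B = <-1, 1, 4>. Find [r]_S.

<3, 12, -11>

Apply P to get F-coordinates <-2, 7, 0>, then Q to get S-coordinates.
The result is [r]_S = <3, 12, -11>.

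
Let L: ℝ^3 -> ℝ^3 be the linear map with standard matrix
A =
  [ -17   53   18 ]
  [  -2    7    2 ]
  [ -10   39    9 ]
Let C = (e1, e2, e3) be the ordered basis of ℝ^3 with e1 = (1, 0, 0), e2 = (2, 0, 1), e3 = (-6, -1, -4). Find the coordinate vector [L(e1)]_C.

Column 1 of [L]_C is the C-coordinate vector of L(e1).
In standard coordinates L(e1) = A e1 = (-17, -2, -10).
Converting to C: (-17, -2, -10) = -e1 - 2e2 + 2e3, so the coordinate vector is (-1, -2, 2).

(-1, -2, 2)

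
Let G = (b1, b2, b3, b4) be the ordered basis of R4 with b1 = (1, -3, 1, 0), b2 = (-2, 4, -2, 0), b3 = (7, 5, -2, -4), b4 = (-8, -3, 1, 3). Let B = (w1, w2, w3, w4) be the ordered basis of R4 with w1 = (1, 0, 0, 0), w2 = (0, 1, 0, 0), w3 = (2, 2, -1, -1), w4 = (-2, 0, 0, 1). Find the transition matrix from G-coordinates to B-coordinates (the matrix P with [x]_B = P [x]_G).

[[1, -2, -1, -2], [-1, 0, 1, -1], [-1, 2, 2, -1], [-1, 2, -2, 2]]

Take x = bj: its G-coordinates are the j-th standard unit vector, so P e_j — column j of P — equals [bj]_B.
b1 = w1 - w2 - w3 - w4, giving column 1 = (1, -1, -1, -1); repeating for each j gives P = [[1, -2, -1, -2], [-1, 0, 1, -1], [-1, 2, 2, -1], [-1, 2, -2, 2]].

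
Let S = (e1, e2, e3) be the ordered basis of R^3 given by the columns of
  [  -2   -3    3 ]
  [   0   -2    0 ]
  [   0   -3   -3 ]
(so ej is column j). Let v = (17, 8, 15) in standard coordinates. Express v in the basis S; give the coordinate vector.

Write v = c_1 e1 + ... + c_3 e3 and solve for the c_i.
Row-reducing the augmented matrix [M | v] gives c = (-4, -4, -1).
Check: -4e1 - 4e2 - e3 = (17, 8, 15).

(-4, -4, -1)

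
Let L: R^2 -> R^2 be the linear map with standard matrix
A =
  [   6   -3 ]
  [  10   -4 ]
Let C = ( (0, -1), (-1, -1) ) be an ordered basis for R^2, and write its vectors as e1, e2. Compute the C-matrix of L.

[[-1, 3], [-3, 3]]

Let P have columns e1, e2. Then [L]_C = P^(-1) A P.
Here det P = -1, so P^(-1) is integer; computing A P first and then P^(-1)(A P) gives [[-1, 3], [-3, 3]].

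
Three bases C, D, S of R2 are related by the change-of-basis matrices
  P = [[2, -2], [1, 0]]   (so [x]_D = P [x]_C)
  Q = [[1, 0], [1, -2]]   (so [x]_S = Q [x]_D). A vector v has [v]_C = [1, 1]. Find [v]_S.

[0, -2]

First [v]_D = P [v]_C = [0, 1].
Then [v]_S = Q [v]_D = [0, -2].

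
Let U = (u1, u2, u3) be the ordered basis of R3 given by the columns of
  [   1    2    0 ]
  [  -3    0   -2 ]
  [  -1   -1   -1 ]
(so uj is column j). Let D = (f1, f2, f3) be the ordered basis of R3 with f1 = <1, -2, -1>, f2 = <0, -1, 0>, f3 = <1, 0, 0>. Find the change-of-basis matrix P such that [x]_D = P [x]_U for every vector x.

[[1, 1, 1], [1, -2, 0], [0, 1, -1]]

Let M have columns uj and N have columns fj. Then for every x, N [x]_D = x = M [x]_U, so P = N^(-1) M.
Since det N = -1, N^(-1) has integer entries; multiplying gives P = [[1, 1, 1], [1, -2, 0], [0, 1, -1]].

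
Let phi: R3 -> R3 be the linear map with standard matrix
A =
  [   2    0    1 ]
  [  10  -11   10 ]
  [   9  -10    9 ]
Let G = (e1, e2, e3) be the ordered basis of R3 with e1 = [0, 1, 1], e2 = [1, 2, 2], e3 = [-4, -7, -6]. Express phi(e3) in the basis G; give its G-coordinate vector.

[2, -2, 3]

Column 3 of [phi]_G is the G-coordinate vector of phi(e3).
In standard coordinates phi(e3) = A e3 = [-14, -23, -20].
Converting to G: [-14, -23, -20] = 2e1 - 2e2 + 3e3, so the coordinate vector is [2, -2, 3].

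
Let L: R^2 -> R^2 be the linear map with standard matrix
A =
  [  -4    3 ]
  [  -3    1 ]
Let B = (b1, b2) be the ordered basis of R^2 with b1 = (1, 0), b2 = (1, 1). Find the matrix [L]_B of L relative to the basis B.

Let P have columns b1, b2. Then [L]_B = P^(-1) A P.
Here det P = 1, so P^(-1) is integer; computing A P first and then P^(-1)(A P) gives [[-1, 1], [-3, -2]].

[[-1, 1], [-3, -2]]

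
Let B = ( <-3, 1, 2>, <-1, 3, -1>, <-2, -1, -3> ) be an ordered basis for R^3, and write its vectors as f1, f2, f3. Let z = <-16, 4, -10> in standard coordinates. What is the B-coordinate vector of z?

Write z = c_1 f1 + ... + c_3 f3 and solve for the c_i.
Row-reducing the augmented matrix [M | z] gives c = (2, 2, 4).
Check: 2f1 + 2f2 + 4f3 = <-16, 4, -10>.

<2, 2, 4>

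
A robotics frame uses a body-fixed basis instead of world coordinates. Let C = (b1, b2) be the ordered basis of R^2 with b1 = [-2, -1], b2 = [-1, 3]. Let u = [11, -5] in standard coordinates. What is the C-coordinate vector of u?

We seek scalars with c_1 b1 + c_2 b2 = u; equivalently solve M c = u where the columns of M are b1, b2.
System: -2c_1 - c_2 = 11, -c_1 + 3c_2 = -5; solving gives c_1 = -4, c_2 = -3.
Check: -4b1 - 3b2 = [11, -5].

[-4, -3]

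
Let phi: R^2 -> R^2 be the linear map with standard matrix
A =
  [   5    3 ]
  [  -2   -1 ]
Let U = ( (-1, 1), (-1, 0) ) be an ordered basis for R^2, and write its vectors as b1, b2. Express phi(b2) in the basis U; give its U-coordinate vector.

(2, 3)

Compute phi(b2) = A b2 = (-5, 2) in standard coordinates.
Then write this in U-coordinates: solve for y in y_1 b1 + y_2 b2 = (-5, 2).
This gives y = (2, 3), which is column 2 of [phi]_U.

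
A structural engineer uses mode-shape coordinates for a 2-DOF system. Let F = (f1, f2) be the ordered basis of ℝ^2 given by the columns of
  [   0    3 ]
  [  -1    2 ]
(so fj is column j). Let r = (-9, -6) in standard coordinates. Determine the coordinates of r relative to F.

We seek scalars with c_1 f1 + c_2 f2 = r; equivalently solve M c = r where the columns of M are f1, f2.
System: 0c_1 + 3c_2 = -9, -c_1 + 2c_2 = -6; solving gives c_1 = 0, c_2 = -3.
Check: 0·f1 - 3f2 = (-9, -6).

(0, -3)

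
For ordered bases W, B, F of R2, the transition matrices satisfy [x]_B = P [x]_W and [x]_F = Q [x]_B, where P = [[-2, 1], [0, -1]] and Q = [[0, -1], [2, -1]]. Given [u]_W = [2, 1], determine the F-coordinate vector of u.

Apply P to get B-coordinates [-3, -1], then Q to get F-coordinates.
The result is [u]_F = [1, -5].

[1, -5]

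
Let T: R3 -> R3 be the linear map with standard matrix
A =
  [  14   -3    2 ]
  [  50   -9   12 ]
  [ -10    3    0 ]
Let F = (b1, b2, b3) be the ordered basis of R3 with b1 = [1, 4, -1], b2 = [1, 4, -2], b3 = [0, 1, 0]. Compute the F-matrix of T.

[[2, -2, -3], [-2, 0, 0], [2, -2, 3]]

Let P have columns b1, ..., b3. Then [T]_F = P^(-1) A P.
Here det P = 1, so P^(-1) is integer; computing A P first and then P^(-1)(A P) gives [[2, -2, -3], [-2, 0, 0], [2, -2, 3]].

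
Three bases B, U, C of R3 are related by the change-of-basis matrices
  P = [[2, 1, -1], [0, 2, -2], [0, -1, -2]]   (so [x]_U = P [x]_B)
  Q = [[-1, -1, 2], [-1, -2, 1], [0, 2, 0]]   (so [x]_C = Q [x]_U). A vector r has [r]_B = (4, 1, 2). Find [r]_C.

First [r]_U = P [r]_B = (7, -2, -5).
Then [r]_C = Q [r]_U = (-15, -8, -4).

(-15, -8, -4)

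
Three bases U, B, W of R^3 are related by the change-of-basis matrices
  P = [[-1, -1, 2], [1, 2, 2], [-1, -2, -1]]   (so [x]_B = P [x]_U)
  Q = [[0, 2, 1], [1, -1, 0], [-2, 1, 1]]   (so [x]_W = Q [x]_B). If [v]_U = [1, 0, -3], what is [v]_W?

Apply P to get B-coordinates [-7, -5, 2], then Q to get W-coordinates.
The result is [v]_W = [-8, -2, 11].

[-8, -2, 11]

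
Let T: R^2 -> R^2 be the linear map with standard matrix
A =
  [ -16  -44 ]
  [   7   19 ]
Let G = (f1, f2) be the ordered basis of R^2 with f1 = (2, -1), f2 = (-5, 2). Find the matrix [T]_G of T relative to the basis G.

[[1, 1], [-2, 2]]

With P the matrix whose columns are f1, f2, [T]_G = P^(-1) A P.
Column by column: T(f1) = A f1 = (12, -5); its G-coordinates (1, -2) give column 1.
Continuing for each basis vector yields [T]_G = [[1, 1], [-2, 2]].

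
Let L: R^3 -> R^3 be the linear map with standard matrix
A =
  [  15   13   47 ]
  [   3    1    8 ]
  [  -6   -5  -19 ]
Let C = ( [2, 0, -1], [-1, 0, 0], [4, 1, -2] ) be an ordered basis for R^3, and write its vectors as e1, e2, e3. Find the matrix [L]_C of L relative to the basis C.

[[-3, 0, -3], [3, 3, 3], [-2, -3, -3]]

With P the matrix whose columns are e1, ..., e3, [L]_C = P^(-1) A P.
Column by column: L(e1) = A e1 = [-17, -2, 7]; its C-coordinates [-3, 3, -2] give column 1.
Continuing for each basis vector yields [L]_C = [[-3, 0, -3], [3, 3, 3], [-2, -3, -3]].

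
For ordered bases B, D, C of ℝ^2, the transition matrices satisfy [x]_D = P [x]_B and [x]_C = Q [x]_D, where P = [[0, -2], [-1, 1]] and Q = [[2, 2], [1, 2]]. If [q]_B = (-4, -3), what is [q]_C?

Composing the changes, [q]_C = Q P [q]_B.
Q P = [[-2, -2], [-2, 0]]; applying this to (-4, -3) gives (14, 8).

(14, 8)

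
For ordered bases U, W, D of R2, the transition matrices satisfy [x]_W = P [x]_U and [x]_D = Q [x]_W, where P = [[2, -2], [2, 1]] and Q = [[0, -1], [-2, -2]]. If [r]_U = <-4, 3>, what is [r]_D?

<5, 38>

Apply P to get W-coordinates <-14, -5>, then Q to get D-coordinates.
The result is [r]_D = <5, 38>.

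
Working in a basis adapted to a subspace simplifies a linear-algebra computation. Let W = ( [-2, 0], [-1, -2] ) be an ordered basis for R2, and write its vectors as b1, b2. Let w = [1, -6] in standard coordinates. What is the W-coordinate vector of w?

[-2, 3]

We seek scalars with c_1 b1 + c_2 b2 = w; equivalently solve M c = w where the columns of M are b1, b2.
System: -2c_1 - c_2 = 1, 0c_1 - 2c_2 = -6; solving gives c_1 = -2, c_2 = 3.
Check: -2b1 + 3b2 = [1, -6].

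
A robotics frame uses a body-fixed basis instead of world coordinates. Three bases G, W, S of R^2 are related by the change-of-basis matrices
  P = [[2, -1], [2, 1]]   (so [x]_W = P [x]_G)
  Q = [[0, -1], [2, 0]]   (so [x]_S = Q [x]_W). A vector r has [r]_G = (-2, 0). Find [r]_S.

(4, -8)

Apply P to get W-coordinates (-4, -4), then Q to get S-coordinates.
The result is [r]_S = (4, -8).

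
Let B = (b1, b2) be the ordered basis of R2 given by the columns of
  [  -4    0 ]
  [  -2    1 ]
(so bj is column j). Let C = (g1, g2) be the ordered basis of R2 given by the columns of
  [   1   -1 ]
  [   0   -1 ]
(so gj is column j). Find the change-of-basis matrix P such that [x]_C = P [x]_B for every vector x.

[[-2, -1], [2, -1]]

Column j of P is [bj]_C, since P maps B-coordinates to C-coordinates.
Expressing b1 in C: b1 = -2g1 + 2g2, so column 1 of P is <-2, 2>.
Doing the same for each bj gives P = [[-2, -1], [2, -1]].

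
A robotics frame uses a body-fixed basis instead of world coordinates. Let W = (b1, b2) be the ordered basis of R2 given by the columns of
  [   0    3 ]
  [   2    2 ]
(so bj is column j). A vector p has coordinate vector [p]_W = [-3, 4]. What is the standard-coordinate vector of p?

The coordinates say p = -3b1 + 4b2; adding the scaled basis vectors gives [12, 2].

[12, 2]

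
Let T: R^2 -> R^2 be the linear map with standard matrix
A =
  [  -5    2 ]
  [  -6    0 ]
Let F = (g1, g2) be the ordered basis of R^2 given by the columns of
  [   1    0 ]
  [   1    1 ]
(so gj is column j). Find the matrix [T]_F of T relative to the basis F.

With P the matrix whose columns are g1, g2, [T]_F = P^(-1) A P.
Column by column: T(g1) = A g1 = (-3, -6); its F-coordinates (-3, -3) give column 1.
Continuing for each basis vector yields [T]_F = [[-3, 2], [-3, -2]].

[[-3, 2], [-3, -2]]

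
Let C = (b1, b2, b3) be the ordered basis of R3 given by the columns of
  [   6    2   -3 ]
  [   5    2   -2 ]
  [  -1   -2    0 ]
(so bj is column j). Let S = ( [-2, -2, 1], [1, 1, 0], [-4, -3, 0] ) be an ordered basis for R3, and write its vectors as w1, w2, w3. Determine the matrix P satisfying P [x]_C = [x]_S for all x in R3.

Let M have columns bj and N have columns wj. Then for every x, N [x]_S = x = M [x]_C, so P = N^(-1) M.
Since det N = 1, N^(-1) has integer entries; multiplying gives P = [[-1, -2, 0], [0, -2, 1], [-1, 0, 1]].

[[-1, -2, 0], [0, -2, 1], [-1, 0, 1]]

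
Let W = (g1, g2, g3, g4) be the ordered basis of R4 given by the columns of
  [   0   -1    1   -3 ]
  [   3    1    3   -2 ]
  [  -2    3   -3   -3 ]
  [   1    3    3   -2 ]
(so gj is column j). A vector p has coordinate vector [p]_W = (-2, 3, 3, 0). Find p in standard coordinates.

(0, 6, 4, 16)

p = M [p]_W, where M has columns g1, ..., g4.
Carrying out the matrix-vector product, p = (0, 6, 4, 16).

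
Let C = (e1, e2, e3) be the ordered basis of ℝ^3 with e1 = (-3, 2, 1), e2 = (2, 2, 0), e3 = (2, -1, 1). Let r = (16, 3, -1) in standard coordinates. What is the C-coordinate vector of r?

(-2, 4, 1)

We seek scalars with c_1 e1 + ... + c_3 e3 = r; equivalently solve M c = r where the columns of M are e1, ..., e3.
Gaussian elimination on [M | r] yields c = (-2, 4, 1).
Check: -2e1 + 4e2 + e3 = (16, 3, -1).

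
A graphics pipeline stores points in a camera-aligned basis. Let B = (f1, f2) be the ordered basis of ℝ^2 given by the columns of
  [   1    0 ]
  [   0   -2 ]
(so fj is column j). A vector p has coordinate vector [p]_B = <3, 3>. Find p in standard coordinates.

<3, -6>

By definition p = 3f1 + 3f2.
Summing componentwise gives <3, -6>.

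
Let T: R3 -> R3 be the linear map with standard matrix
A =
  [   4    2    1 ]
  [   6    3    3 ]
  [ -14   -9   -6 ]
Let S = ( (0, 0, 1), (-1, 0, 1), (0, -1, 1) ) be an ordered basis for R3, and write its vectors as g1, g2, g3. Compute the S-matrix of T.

[[-2, 2, 2], [-1, 3, 1], [-3, 3, 0]]

The j-th column of [T]_S is [T(gj)]_S.
T(g1) = A g1 = (1, 3, -6) = -2g1 - g2 - 3g3, so column 1 is (-2, -1, -3).
Repeating for g2, g3 and assembling the columns gives [[-2, 2, 2], [-1, 3, 1], [-3, 3, 0]].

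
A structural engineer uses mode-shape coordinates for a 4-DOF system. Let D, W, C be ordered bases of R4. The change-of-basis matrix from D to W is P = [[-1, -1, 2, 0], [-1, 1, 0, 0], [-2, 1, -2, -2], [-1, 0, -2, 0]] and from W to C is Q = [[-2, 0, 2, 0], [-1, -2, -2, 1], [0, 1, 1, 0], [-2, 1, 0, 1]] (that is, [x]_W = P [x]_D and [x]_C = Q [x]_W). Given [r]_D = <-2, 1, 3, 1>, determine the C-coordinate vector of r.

<-20, -11, 0, -15>

First [r]_W = P [r]_D = <7, 3, -3, -4>.
Then [r]_C = Q [r]_W = <-20, -11, 0, -15>.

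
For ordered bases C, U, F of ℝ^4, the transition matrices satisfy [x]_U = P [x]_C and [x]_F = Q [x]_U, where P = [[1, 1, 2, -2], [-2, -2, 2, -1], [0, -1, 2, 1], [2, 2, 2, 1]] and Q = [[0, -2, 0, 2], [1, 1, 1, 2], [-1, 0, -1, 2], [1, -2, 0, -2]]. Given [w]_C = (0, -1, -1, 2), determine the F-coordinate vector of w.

Apply P to get U-coordinates (-7, -2, 1, -2), then Q to get F-coordinates.
The result is [w]_F = (0, -12, 2, 1).

(0, -12, 2, 1)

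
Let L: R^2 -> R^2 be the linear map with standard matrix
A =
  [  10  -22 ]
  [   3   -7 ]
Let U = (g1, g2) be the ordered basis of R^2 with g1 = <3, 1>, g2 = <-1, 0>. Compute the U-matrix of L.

[[2, -3], [-2, 1]]

The j-th column of [L]_U is [L(gj)]_U.
L(g1) = A g1 = <8, 2> = 2g1 - 2g2, so column 1 is <2, -2>.
Repeating for g2 and assembling the columns gives [[2, -3], [-2, 1]].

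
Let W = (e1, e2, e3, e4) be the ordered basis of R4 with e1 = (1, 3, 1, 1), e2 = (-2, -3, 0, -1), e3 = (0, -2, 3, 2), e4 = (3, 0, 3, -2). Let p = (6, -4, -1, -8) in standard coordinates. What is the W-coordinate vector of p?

(-4, -2, -1, 2)

Write p = c_1 e1 + ... + c_4 e4 and solve for the c_i.
Row-reducing the augmented matrix [M | p] gives c = (-4, -2, -1, 2).
Check: -4e1 - 2e2 - e3 + 2e4 = (6, -4, -1, -8).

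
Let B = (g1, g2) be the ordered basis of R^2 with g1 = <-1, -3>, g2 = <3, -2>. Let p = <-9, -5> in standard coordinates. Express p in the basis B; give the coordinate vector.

Write p = c_1 g1 + c_2 g2 and solve for the c_i.
System: -c_1 + 3c_2 = -9, -3c_1 - 2c_2 = -5; solving gives c_1 = 3, c_2 = -2.
Check: 3g1 - 2g2 = <-9, -5>.

<3, -2>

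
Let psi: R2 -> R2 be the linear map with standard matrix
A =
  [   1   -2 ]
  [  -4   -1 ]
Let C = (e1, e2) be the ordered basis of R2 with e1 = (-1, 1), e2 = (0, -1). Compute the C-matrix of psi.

[[3, -2], [0, -3]]

With P the matrix whose columns are e1, e2, [psi]_C = P^(-1) A P.
Column by column: psi(e1) = A e1 = (-3, 3); its C-coordinates (3, 0) give column 1.
Continuing for each basis vector yields [psi]_C = [[3, -2], [0, -3]].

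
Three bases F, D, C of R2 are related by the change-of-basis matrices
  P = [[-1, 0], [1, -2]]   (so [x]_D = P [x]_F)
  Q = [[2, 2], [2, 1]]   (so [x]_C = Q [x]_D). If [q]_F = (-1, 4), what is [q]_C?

First [q]_D = P [q]_F = (1, -9).
Then [q]_C = Q [q]_D = (-16, -7).

(-16, -7)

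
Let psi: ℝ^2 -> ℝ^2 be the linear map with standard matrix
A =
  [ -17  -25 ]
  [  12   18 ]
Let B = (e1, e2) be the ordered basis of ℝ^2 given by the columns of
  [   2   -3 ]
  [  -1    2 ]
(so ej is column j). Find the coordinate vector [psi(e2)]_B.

(2, 1)

Column 2 of [psi]_B is the B-coordinate vector of psi(e2).
In standard coordinates psi(e2) = A e2 = (1, 0).
Converting to B: (1, 0) = 2e1 + e2, so the coordinate vector is (2, 1).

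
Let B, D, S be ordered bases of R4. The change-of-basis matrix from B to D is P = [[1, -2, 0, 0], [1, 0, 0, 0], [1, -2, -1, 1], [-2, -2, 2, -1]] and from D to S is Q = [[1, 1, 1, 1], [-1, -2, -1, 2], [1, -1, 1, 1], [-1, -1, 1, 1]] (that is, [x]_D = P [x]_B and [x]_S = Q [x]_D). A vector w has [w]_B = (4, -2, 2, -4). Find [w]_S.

(18, -10, 10, -6)

Composing the changes, [w]_S = Q P [w]_B.
Q P = [[1, -6, 1, 0], [-8, 0, 5, -3], [-1, -6, 1, 0], [-3, -2, 1, 0]]; applying this to (4, -2, 2, -4) gives (18, -10, 10, -6).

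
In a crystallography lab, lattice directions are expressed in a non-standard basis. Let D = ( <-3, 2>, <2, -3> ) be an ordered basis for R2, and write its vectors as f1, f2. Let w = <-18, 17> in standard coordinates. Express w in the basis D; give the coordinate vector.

[w]_D is the unique c with M c = w, where M has columns f1, f2.
System: -3c_1 + 2c_2 = -18, 2c_1 - 3c_2 = 17; solving gives c_1 = 4, c_2 = -3.
Check: 4f1 - 3f2 = <-18, 17>.

<4, -3>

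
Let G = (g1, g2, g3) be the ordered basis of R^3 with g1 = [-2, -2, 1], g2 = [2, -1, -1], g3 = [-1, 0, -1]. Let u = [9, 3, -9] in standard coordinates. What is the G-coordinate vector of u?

Write u = c_1 g1 + ... + c_3 g3 and solve for the c_i.
Gaussian elimination on [M | u] yields c = (-3, 3, 3).
Check: -3g1 + 3g2 + 3g3 = [9, 3, -9].

[-3, 3, 3]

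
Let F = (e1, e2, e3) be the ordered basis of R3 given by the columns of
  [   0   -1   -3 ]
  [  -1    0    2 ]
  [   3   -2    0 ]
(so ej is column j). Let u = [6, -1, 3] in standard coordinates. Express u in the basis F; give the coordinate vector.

[-1, -3, -1]

We seek scalars with c_1 e1 + ... + c_3 e3 = u; equivalently solve M c = u where the columns of M are e1, ..., e3.
Solving this 3x3 system gives c = (-1, -3, -1).
Check: -e1 - 3e2 - e3 = [6, -1, 3].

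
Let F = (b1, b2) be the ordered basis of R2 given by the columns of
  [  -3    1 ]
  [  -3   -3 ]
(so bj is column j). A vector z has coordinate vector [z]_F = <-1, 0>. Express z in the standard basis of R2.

<3, 3>

z = M [z]_F, where M has columns b1, b2.
Carrying out the matrix-vector product, z = <3, 3>.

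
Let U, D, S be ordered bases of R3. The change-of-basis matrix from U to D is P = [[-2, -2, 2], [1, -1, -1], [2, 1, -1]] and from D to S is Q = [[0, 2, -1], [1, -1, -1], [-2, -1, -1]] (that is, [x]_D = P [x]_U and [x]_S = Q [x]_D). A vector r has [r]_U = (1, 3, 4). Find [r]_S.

First [r]_D = P [r]_U = (0, -6, 1).
Then [r]_S = Q [r]_D = (-13, 5, 5).

(-13, 5, 5)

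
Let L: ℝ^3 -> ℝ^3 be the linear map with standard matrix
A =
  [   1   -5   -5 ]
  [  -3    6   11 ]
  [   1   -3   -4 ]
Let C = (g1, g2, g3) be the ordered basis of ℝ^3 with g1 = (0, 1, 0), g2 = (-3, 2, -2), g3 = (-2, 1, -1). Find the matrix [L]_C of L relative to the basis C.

[[3, -2, 0], [1, -1, 0], [1, 3, 1]]

With P the matrix whose columns are g1, ..., g3, [L]_C = P^(-1) A P.
Column by column: L(g1) = A g1 = (-5, 6, -3); its C-coordinates (3, 1, 1) give column 1.
Continuing for each basis vector yields [L]_C = [[3, -2, 0], [1, -1, 0], [1, 3, 1]].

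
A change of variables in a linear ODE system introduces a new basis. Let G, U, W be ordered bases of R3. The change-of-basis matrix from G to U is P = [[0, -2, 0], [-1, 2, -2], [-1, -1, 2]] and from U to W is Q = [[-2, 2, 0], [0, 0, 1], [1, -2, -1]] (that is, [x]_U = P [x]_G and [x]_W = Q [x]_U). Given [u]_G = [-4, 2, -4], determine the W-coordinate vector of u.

Composing the changes, [u]_W = Q P [u]_G.
Q P = [[-2, 8, -4], [-1, -1, 2], [3, -5, 2]]; applying this to [-4, 2, -4] gives [40, -6, -30].

[40, -6, -30]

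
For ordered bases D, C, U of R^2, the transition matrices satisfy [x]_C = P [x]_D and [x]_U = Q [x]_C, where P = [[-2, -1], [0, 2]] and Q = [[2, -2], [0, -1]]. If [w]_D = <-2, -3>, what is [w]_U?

Apply P to get C-coordinates <7, -6>, then Q to get U-coordinates.
The result is [w]_U = <26, 6>.

<26, 6>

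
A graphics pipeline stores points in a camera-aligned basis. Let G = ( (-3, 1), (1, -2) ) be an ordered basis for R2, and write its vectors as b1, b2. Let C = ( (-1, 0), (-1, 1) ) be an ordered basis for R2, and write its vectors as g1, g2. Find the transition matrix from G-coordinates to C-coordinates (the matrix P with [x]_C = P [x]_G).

Take x = bj: its G-coordinates are the j-th standard unit vector, so P e_j — column j of P — equals [bj]_C.
b1 = 2g1 + g2, giving column 1 = (2, 1); repeating for each j gives P = [[2, 1], [1, -2]].

[[2, 1], [1, -2]]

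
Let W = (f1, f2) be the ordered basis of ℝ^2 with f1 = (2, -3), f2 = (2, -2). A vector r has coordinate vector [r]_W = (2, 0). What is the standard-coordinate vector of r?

The coordinates say r = 2f1 + 0·f2; adding the scaled basis vectors gives (4, -6).

(4, -6)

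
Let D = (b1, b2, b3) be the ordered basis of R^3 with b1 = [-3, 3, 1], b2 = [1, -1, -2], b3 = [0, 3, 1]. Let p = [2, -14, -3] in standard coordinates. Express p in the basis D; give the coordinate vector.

Write p = c_1 b1 + ... + c_3 b3 and solve for the c_i.
Gaussian elimination on [M | p] yields c = (-1, -1, -4).
Check: -b1 - b2 - 4b3 = [2, -14, -3].

[-1, -1, -4]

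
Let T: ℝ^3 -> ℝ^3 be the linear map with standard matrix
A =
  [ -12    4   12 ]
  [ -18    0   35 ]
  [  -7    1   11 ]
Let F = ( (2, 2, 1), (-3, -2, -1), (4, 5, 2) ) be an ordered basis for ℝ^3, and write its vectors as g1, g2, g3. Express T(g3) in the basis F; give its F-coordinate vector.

(1, 2, 0)

Compute T(g3) = A g3 = (-4, -2, -1) in standard coordinates.
Then write this in F-coordinates: solve for y in y_1 g1 + ... + y_3 g3 = (-4, -2, -1).
This gives y = (1, 2, 0), which is column 3 of [T]_F.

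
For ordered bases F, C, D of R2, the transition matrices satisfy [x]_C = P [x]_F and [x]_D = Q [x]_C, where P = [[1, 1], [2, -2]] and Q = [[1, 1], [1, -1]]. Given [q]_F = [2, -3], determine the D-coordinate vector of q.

[9, -11]

First [q]_C = P [q]_F = [-1, 10].
Then [q]_D = Q [q]_C = [9, -11].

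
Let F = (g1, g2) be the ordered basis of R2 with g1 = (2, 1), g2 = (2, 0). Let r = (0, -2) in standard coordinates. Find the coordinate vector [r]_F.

(-2, 2)

We seek scalars with c_1 g1 + c_2 g2 = r; equivalently solve M c = r where the columns of M are g1, g2.
System: 2c_1 + 2c_2 = 0, c_1 + 0c_2 = -2; solving gives c_1 = -2, c_2 = 2.
Check: -2g1 + 2g2 = (0, -2).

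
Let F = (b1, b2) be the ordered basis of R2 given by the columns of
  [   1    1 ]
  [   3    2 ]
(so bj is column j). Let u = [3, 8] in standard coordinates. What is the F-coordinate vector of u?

[2, 1]

We seek scalars with c_1 b1 + c_2 b2 = u; equivalently solve M c = u where the columns of M are b1, b2.
System: c_1 + c_2 = 3, 3c_1 + 2c_2 = 8; solving gives c_1 = 2, c_2 = 1.
Check: 2b1 + b2 = [3, 8].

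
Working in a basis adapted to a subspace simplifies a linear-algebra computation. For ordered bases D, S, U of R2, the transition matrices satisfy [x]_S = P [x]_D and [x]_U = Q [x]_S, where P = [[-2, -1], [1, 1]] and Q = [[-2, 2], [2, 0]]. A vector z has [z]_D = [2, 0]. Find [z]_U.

[12, -8]

First [z]_S = P [z]_D = [-4, 2].
Then [z]_U = Q [z]_S = [12, -8].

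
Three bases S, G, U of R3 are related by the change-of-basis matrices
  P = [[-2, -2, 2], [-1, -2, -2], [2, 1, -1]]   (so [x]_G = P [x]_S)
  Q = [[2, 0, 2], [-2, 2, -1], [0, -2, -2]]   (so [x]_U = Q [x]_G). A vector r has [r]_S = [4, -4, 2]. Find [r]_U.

Apply P to get G-coordinates [4, 0, 2], then Q to get U-coordinates.
The result is [r]_U = [12, -10, -4].

[12, -10, -4]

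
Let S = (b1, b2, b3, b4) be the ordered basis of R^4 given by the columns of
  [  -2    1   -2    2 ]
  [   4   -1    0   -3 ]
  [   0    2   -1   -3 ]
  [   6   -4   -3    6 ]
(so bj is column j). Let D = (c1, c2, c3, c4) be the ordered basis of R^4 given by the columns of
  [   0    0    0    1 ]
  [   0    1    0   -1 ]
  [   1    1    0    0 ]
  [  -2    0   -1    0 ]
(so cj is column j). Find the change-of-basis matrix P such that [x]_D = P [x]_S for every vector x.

[[-2, 2, 1, -2], [2, 0, -2, -1], [-2, 0, 1, -2], [-2, 1, -2, 2]]

Take x = bj: its S-coordinates are the j-th standard unit vector, so P e_j — column j of P — equals [bj]_D.
b1 = -2c1 + 2c2 - 2c3 - 2c4, giving column 1 = (-2, 2, -2, -2); repeating for each j gives P = [[-2, 2, 1, -2], [2, 0, -2, -1], [-2, 0, 1, -2], [-2, 1, -2, 2]].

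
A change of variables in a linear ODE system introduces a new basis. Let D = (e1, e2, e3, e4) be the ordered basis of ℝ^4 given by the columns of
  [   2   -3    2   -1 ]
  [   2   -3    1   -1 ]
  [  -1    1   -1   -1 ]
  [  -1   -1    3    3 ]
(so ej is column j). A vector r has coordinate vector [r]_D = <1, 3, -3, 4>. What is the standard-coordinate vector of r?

<-17, -14, 1, -1>

The coordinates say r = e1 + 3e2 - 3e3 + 4e4; adding the scaled basis vectors gives <-17, -14, 1, -1>.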